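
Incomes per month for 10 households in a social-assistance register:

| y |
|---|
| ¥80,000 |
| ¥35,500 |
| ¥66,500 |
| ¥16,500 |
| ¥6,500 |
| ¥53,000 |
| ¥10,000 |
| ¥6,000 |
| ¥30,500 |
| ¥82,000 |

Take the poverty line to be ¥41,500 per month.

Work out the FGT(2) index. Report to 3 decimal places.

0.247

Below z: ¥6,000, ¥6,500, ¥10,000, ¥16,500, ¥30,500, ¥35,500 (q = 6 of N = 10).
Relative gaps: (41500−6000)/41500 = 0.8554; (41500−6500)/41500 = 0.8434; (41500−10000)/41500 = 0.7590; (41500−16500)/41500 = 0.6024; (41500−30500)/41500 = 0.2651; (41500−35500)/41500 = 0.1446.
Squared: 0.7317; 0.7113; 0.5761; 0.3629; 0.0703; 0.0209.
Sum = 2.473218; P₂ = 2.473218 / 10 = 0.247.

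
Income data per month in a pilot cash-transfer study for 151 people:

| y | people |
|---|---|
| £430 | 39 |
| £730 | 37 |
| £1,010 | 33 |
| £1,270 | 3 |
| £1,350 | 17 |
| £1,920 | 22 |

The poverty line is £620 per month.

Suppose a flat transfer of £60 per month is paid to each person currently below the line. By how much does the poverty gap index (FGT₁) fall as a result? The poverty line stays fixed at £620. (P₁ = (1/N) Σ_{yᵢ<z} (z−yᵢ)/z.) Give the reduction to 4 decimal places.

Before: below the line — 39×£430; poverty gap index (FGT₁) = 0.079150.
After the £60 transfer: below the line — 39×£490; poverty gap index (FGT₁) = 0.054155.
Reduction = 0.079150 − 0.054155 = 0.0250.

0.0250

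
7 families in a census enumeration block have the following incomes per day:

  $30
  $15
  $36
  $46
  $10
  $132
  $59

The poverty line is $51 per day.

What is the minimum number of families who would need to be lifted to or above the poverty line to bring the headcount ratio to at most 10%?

Currently q = 5 of N = 7 are below the line (H = 0.714).
A headcount ratio of at most 10% allows at most ⌊0.10 × 7⌋ = 0 poor families.
So at least 5 − 0 = 5 must be lifted.

5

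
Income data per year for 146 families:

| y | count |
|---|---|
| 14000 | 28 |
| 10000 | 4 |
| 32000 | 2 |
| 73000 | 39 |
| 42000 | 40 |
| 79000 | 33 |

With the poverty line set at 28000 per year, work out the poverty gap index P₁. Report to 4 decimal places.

Poor units: 4×10000, 28×14000 (q = 32 of N = 146).
Relative gaps: (28000−10000)/28000 = 0.6429 (×4); (28000−14000)/28000 = 0.5000 (×28).
Σ = 16.571429. Dividing by the full population N = 146 gives P₁ = 0.1135.

0.1135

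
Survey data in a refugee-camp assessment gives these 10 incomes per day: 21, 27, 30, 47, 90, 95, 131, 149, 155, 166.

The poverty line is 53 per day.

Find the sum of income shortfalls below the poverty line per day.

87

Below the line: 21, 27, 30, 47 (q = 4 of N = 10).
Individual gaps: 53−21 = 32; 53−27 = 26; 53−30 = 23; 53−47 = 6.
Aggregate gap = 87.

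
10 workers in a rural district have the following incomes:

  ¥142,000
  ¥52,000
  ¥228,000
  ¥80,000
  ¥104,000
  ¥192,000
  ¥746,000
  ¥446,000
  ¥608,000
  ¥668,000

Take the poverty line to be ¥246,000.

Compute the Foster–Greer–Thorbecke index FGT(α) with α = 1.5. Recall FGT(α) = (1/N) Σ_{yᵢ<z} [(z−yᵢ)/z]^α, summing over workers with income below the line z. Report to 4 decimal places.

0.2091

Below the line: ¥52,000, ¥80,000, ¥104,000, ¥142,000, ¥192,000, ¥228,000 (q = 6 of N = 10).
Shortfall ratios: (246000−52000)/246000 = 0.7886; (246000−80000)/246000 = 0.6748; (246000−104000)/246000 = 0.5772; (246000−142000)/246000 = 0.4228; (246000−192000)/246000 = 0.2195; (246000−228000)/246000 = 0.0732.
Raised to α = 1.5: 0.70033; 0.55432; 0.43856; 0.27488; 0.10285; 0.01979.
Sum = 2.090727; FGT(1.5) = 2.090727 / 10 = 0.2091.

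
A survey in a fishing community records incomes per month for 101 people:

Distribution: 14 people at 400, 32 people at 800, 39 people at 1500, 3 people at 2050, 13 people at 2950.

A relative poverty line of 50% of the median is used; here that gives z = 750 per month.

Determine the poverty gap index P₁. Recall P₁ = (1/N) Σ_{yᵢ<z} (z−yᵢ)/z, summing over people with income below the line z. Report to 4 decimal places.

0.0647

Incomes under z: 14×400 (q = 14 of N = 101).
Normalized shortfalls: (750−400)/750 = 0.4667 (×14).
Σ = 6.533333. Dividing by the full population N = 101 gives P₁ = 0.0647.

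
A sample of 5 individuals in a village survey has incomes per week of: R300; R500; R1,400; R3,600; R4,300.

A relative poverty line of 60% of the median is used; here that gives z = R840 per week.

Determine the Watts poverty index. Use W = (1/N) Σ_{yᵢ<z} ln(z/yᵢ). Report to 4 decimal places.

Incomes under z: R300, R500 (q = 2 of N = 5).
Log gaps: ln(840/300) = 1.0296; ln(840/500) = 0.5188.
W = 1.548413 / 5 = 0.3097.

0.3097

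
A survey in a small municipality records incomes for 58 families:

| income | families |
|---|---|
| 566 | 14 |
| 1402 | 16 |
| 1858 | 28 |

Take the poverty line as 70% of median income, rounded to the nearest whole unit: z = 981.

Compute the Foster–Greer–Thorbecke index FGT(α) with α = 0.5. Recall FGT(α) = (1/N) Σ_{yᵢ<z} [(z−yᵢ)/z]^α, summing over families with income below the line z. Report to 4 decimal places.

0.1570

Poor units: 14×566 (q = 14 of N = 58).
Shortfall ratios: (981−566)/981 = 0.4230 (×14).
Raised to α = 0.5: 0.65041 (×14).
Sum = 9.105789; FGT(0.5) = 9.105789 / 58 = 0.1570.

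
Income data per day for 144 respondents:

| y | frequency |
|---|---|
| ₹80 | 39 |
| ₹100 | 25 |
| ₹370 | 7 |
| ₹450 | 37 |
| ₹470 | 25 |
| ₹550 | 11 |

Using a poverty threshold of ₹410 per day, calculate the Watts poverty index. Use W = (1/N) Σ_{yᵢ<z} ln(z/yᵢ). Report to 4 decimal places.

Below the line: 39×₹80, 25×₹100, 7×₹370 (q = 71 of N = 144).
Log shortfalls: ln(410/80) = 1.6341 (×39); ln(410/100) = 1.4110 (×25); ln(410/370) = 0.1027 (×7).
W = 99.724344 / 144 = 0.6925.

0.6925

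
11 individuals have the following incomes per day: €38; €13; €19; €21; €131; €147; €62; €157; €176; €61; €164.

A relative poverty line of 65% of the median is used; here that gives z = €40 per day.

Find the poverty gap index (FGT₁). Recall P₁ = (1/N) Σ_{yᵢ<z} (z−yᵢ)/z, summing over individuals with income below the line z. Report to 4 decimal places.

0.1568

Incomes under z: €13, €19, €21, €38 (q = 4 of N = 11).
Gap ratios (z−y)/z: (40−13)/40 = 0.6750; (40−19)/40 = 0.5250; (40−21)/40 = 0.4750; (40−38)/40 = 0.0500.
Σ = 1.725000. Dividing by the full population N = 11 gives P₁ = 0.1568.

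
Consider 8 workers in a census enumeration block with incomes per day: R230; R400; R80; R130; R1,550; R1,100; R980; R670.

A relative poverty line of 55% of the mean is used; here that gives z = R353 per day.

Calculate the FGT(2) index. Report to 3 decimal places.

Poor units: R80, R130, R230 (q = 3 of N = 8).
Relative gaps: (353−80)/353 = 0.7734; (353−130)/353 = 0.6317; (353−230)/353 = 0.3484.
Squared: 0.5981; 0.3991; 0.1214.
Sum = 1.118595; P₂ = 1.118595 / 8 = 0.140.

0.140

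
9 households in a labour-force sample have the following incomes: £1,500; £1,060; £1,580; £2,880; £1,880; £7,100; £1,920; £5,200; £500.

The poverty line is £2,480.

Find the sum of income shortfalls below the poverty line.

Below the line: £500, £1,060, £1,500, £1,580, £1,880, £1,920 (q = 6 of N = 9).
Individual gaps: 2480−500 = 1980; 2480−1060 = 1420; 2480−1500 = 980; 2480−1580 = 900; 2480−1880 = 600; 2480−1920 = 560.
Aggregate gap = £6,440.

£6,440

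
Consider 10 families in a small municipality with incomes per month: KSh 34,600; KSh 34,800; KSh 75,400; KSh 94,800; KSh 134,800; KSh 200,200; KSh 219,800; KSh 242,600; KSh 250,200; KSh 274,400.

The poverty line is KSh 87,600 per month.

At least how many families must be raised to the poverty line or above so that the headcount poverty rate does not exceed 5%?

Currently q = 3 of N = 10 are below the line (H = 0.300).
A headcount ratio of at most 5% allows at most ⌊0.05 × 10⌋ = 0 poor families.
So at least 3 − 0 = 3 must be lifted.

3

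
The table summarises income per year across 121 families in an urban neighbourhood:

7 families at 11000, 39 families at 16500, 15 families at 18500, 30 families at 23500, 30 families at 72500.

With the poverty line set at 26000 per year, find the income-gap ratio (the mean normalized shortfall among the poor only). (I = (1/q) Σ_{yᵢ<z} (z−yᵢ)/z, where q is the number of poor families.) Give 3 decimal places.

0.280

Below the line: 7×11000, 39×16500, 15×18500, 30×23500 (q = 91 of N = 121).
Shortfall ratios (z−y)/z: 0.5769 (×7), 0.3654 (×39), 0.2885 (×15), 0.0962 (×30); sum = 25.500000.
The income-gap ratio divides by q (the poor only): 25.500000 / 91 = 0.280.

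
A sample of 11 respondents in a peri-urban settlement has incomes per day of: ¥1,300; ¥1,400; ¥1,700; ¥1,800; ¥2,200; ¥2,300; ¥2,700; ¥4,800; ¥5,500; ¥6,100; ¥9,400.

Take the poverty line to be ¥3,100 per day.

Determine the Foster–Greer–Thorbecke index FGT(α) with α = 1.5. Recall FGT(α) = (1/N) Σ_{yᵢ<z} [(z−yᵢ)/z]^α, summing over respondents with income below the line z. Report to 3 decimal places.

0.160

Below z: ¥1,300, ¥1,400, ¥1,700, ¥1,800, ¥2,200, ¥2,300, ¥2,700 (q = 7 of N = 11).
Shortfall ratios: (3100−1300)/3100 = 0.5806; (3100−1400)/3100 = 0.5484; (3100−1700)/3100 = 0.4516; (3100−1800)/3100 = 0.4194; (3100−2200)/3100 = 0.2903; (3100−2300)/3100 = 0.2581; (3100−2700)/3100 = 0.1290.
Raised to α = 1.5: 0.44245; 0.40610; 0.30349; 0.27156; 0.15643; 0.13110; 0.04635.
Sum = 1.757485; FGT(1.5) = 1.757485 / 11 = 0.160.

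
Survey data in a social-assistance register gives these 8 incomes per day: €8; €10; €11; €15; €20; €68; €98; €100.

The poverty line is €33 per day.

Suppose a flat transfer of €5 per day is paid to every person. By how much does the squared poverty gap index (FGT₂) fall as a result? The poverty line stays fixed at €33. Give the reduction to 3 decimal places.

0.102

Before: below the line — €8, €10, €11, €15, €20; squared poverty gap index (FGT₂) = 0.24461.
After the €5 transfer: below the line — €13, €15, €16, €20, €25; squared poverty gap index (FGT₂) = 0.14302.
Reduction = 0.24461 − 0.14302 = 0.102.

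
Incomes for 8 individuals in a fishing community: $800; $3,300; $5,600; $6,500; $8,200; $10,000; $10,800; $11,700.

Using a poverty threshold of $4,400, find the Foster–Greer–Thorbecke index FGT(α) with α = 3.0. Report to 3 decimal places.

0.070

Incomes under z: $800, $3,300 (q = 2 of N = 8).
Normalized shortfalls: (4400−800)/4400 = 0.8182; (4400−3300)/4400 = 0.2500.
Raised to α = 3.0: 0.54771; 0.01562.
Sum = 0.563333; FGT(3.0) = 0.563333 / 8 = 0.070.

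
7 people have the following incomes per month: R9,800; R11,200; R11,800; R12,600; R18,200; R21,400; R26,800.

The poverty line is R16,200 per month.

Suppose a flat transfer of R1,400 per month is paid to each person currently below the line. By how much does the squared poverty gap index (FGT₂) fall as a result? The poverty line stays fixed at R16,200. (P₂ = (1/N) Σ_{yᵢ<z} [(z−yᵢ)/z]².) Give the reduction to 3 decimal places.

Before: below the line — R9,800, R11,200, R11,800, R12,600; squared poverty gap index (FGT₂) = 0.05350.
After the R1,400 transfer: below the line — R11,200, R12,600, R13,200, R14,000; squared poverty gap index (FGT₂) = 0.02820.
Reduction = 0.05350 − 0.02820 = 0.025.

0.025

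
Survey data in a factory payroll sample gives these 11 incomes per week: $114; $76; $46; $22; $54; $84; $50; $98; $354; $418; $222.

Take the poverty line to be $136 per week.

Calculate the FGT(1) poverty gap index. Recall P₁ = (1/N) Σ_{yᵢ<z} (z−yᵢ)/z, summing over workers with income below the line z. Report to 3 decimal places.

Poor units: $22, $46, $50, $54, $76, $84, $98, $114 (q = 8 of N = 11).
Shortfall ratios: (136−22)/136 = 0.8382; (136−46)/136 = 0.6618; (136−50)/136 = 0.6324; (136−54)/136 = 0.6029; (136−76)/136 = 0.4412; (136−84)/136 = 0.3824; (136−98)/136 = 0.2794; (136−114)/136 = 0.1618.
Σ = 4.000000. Dividing by the full population N = 11 gives P₁ = 0.364.

0.364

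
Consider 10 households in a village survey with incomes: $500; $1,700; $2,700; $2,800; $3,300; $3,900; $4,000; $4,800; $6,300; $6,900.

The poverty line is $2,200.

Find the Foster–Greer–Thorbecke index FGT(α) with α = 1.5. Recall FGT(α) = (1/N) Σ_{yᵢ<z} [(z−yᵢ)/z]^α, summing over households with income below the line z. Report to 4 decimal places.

0.0788

Poor units: $500, $1,700 (q = 2 of N = 10).
Relative gaps: (2200−500)/2200 = 0.7727; (2200−1700)/2200 = 0.2273.
Raised to α = 1.5: 0.67927; 0.10835.
Sum = 0.787613; FGT(1.5) = 0.787613 / 10 = 0.0788.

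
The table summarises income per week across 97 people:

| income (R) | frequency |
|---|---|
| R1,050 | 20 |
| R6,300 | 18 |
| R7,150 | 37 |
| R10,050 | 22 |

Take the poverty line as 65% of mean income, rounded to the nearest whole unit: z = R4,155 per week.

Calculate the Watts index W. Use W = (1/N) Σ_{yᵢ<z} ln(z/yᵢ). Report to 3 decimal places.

Poor units: 20×R1,050 (q = 20 of N = 97).
ln(z/y) terms: ln(4155/1050) = 1.3755 (×20).
W = 27.510445 / 97 = 0.284.

0.284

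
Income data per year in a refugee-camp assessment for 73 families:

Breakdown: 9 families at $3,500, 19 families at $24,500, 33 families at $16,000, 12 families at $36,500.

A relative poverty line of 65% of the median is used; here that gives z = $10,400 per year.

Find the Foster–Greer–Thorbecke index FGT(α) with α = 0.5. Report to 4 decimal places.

0.1004

Below the line: 9×$3,500 (q = 9 of N = 73).
Normalized shortfalls: (10400−3500)/10400 = 0.6635 (×9).
Raised to α = 0.5: 0.81453 (×9).
Sum = 7.330783; FGT(0.5) = 7.330783 / 73 = 0.1004.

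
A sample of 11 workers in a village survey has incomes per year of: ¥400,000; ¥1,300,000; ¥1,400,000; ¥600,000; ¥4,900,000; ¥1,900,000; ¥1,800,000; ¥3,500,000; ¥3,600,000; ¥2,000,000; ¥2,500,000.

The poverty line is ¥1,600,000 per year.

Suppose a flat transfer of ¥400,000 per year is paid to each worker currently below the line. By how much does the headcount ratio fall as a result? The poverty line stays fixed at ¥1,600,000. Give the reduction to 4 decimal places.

Before: below the line — ¥400,000, ¥600,000, ¥1,300,000, ¥1,400,000; headcount ratio = 0.363636.
After the ¥400,000 transfer: below the line — ¥800,000, ¥1,000,000; headcount ratio = 0.181818.
Reduction = 0.363636 − 0.181818 = 0.1818.

0.1818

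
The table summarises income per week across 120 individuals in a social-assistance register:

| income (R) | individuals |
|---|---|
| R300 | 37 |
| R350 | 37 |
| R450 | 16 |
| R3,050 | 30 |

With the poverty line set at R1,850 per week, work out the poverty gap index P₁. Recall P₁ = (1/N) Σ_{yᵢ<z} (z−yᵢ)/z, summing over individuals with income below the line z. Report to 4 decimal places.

Below z: 37×R300, 37×R350, 16×R450 (q = 90 of N = 120).
Normalized shortfalls: (1850−300)/1850 = 0.8378 (×37); (1850−350)/1850 = 0.8108 (×37); (1850−450)/1850 = 0.7568 (×16).
Σ = 73.108108. Dividing by the full population N = 120 gives P₁ = 0.6092.

0.6092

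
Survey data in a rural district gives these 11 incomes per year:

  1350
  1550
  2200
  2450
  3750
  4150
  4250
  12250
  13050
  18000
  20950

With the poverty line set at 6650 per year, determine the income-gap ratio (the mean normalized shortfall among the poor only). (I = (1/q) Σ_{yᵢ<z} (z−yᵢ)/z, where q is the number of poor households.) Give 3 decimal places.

Incomes under z: 1350, 1550, 2200, 2450, 3750, 4150, 4250 (q = 7 of N = 11).
Relative gaps: 0.7970, 0.7669, 0.6692, 0.6316, 0.4361, 0.3759, 0.3609; sum = 4.037594.
I averages over the q = 7 poor units only: 4.037594 / 7 = 0.577.

0.577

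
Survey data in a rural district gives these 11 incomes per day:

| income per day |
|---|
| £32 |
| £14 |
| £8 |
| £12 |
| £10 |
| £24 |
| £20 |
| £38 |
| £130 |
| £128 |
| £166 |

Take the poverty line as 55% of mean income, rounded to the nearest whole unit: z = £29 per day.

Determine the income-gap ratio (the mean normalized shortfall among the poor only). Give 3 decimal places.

Below the line: £8, £10, £12, £14, £20, £24 (q = 6 of N = 11).
Shortfall ratios (z−y)/z: 0.7241, 0.6552, 0.5862, 0.5172, 0.3103, 0.1724; sum = 2.965517.
The income-gap ratio divides by q (the poor only): 2.965517 / 6 = 0.494.

0.494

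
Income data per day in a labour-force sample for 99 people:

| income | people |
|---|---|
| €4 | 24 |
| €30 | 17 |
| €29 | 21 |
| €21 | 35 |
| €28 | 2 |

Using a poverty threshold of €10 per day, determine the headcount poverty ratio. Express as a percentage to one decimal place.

24.2%

24 of the 99 people have income below €10.
H = 24/99 = 24.2%.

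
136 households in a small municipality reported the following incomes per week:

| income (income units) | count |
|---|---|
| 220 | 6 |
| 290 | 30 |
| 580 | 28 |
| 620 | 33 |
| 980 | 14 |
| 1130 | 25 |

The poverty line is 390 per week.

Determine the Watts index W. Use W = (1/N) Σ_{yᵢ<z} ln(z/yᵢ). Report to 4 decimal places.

0.0906

Poor units: 6×220, 30×290 (q = 36 of N = 136).
Log shortfalls: ln(390/220) = 0.5725 (×6); ln(390/290) = 0.2963 (×30).
W = 12.323090 / 136 = 0.0906.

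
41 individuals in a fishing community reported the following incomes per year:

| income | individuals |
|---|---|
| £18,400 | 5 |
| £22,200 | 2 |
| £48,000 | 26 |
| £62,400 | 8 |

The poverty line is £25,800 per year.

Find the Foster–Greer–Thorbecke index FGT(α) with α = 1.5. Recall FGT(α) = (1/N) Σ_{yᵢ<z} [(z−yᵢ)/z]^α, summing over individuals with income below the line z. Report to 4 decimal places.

Below the line: 5×£18,400, 2×£22,200 (q = 7 of N = 41).
Gap ratios (z−y)/z: (25800−18400)/25800 = 0.2868 (×5); (25800−22200)/25800 = 0.1395 (×2).
Raised to α = 1.5: 0.15361 (×5); 0.05212 (×2).
Sum = 0.872292; FGT(1.5) = 0.872292 / 41 = 0.0213.

0.0213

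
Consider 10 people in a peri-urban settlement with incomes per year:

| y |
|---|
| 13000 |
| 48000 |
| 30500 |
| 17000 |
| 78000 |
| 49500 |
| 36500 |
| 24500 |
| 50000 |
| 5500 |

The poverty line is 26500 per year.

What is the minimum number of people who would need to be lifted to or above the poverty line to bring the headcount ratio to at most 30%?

4 of the 10 people are poor, so H = 4/10 = 0.400.
A headcount ratio of at most 30% allows at most ⌊0.30 × 10⌋ = 3 poor people.
So at least 4 − 3 = 1 must be lifted.

1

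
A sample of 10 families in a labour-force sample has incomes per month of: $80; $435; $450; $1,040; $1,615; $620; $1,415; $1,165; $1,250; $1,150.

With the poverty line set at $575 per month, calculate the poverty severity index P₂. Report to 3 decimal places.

Incomes under z: $80, $435, $450 (q = 3 of N = 10).
Gap ratios (z−y)/z: (575−80)/575 = 0.8609; (575−435)/575 = 0.2435; (575−450)/575 = 0.2174.
Squared: 0.7411; 0.0593; 0.0473.
Sum = 0.847637; P₂ = 0.847637 / 10 = 0.085.

0.085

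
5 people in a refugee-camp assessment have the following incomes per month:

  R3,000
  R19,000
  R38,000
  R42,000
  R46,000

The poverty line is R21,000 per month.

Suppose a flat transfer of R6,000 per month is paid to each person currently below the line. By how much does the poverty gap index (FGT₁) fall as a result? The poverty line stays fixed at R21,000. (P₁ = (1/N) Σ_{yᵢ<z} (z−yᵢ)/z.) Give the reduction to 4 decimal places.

Before: below the line — R3,000, R19,000; poverty gap index (FGT₁) = 0.190476.
After the R6,000 transfer: below the line — R9,000; poverty gap index (FGT₁) = 0.114286.
Reduction = 0.190476 − 0.114286 = 0.0762.

0.0762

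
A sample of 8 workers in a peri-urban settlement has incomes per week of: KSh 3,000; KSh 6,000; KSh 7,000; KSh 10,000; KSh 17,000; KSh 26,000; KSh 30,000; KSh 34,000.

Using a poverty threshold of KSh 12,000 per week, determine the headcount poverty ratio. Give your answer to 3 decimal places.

4 of the 8 workers have income below KSh 12,000.
H = 4/8 = 0.500.

0.500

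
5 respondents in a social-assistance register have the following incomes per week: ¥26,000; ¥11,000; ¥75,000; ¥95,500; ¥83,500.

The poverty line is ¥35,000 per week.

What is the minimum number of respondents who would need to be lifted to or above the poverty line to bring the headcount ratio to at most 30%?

2 of the 5 respondents are poor, so H = 2/5 = 0.400.
A headcount ratio of at most 30% allows at most ⌊0.30 × 5⌋ = 1 poor respondents.
So at least 2 − 1 = 1 must be lifted.

1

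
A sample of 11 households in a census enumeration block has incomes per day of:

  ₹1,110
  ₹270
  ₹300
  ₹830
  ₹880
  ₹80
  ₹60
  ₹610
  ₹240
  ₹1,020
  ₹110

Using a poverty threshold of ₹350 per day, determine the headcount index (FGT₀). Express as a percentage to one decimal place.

54.5%

6 of the 11 households have income below ₹350.
H = 6/11 = 54.5%.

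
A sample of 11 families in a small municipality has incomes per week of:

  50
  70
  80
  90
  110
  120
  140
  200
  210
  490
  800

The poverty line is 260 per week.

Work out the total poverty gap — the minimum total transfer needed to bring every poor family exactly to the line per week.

Below z: 50, 70, 80, 90, 110, 120, 140, 200, 210 (q = 9 of N = 11).
Individual gaps: 260−50 = 210; 260−70 = 190; 260−80 = 180; 260−90 = 170; 260−110 = 150; 260−120 = 140; 260−140 = 120; 260−200 = 60; 260−210 = 50.
Aggregate gap = 1270.

1270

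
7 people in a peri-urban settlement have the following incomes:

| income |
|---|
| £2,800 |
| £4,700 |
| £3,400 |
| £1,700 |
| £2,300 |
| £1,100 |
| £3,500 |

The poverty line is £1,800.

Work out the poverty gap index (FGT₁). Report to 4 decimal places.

Below z: £1,100, £1,700 (q = 2 of N = 7).
Relative gaps: (1800−1100)/1800 = 0.3889; (1800−1700)/1800 = 0.0556.
Sum of shortfalls = 0.444444; P₁ averages over all N: 0.444444 / 7 = 0.0635.

0.0635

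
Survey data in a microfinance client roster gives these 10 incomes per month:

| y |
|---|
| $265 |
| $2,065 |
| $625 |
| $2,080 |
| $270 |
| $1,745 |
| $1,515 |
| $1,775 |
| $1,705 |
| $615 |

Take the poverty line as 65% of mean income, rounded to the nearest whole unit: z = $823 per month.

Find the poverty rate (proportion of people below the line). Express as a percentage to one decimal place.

40.0%

4 of the 10 people have income below $823.
H = 4/10 = 40.0%.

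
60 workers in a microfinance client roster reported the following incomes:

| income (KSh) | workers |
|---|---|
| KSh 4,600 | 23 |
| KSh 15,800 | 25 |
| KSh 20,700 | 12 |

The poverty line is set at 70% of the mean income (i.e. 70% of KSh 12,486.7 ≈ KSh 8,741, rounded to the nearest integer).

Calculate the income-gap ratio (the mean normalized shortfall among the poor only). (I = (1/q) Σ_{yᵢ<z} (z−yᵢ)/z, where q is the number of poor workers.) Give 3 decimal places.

0.474

Below the line: 23×KSh 4,600 (q = 23 of N = 60).
Shortfall ratios (z−y)/z: 0.4737 (×23); sum = 10.896122.
The income-gap ratio divides by q (the poor only): 10.896122 / 23 = 0.474.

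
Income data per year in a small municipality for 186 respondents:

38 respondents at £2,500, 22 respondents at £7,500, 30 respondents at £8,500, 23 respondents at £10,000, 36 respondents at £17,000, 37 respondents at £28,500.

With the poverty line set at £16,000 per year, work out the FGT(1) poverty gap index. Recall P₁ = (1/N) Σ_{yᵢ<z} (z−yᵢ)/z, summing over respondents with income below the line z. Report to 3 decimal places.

0.357

Incomes under z: 38×£2,500, 22×£7,500, 30×£8,500, 23×£10,000 (q = 113 of N = 186).
Relative gaps: (16000−2500)/16000 = 0.8438 (×38); (16000−7500)/16000 = 0.5312 (×22); (16000−8500)/16000 = 0.4688 (×30); (16000−10000)/16000 = 0.3750 (×23).
Sum of shortfalls = 66.437500; P₁ averages over all N: 66.437500 / 186 = 0.357.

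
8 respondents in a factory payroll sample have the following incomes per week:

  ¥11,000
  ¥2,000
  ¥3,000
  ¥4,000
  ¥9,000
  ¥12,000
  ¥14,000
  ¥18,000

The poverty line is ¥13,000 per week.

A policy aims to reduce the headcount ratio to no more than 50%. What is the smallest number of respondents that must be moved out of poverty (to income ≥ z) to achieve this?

6 of the 8 respondents are poor, so H = 6/8 = 0.750.
A headcount ratio of at most 50% allows at most ⌊0.50 × 8⌋ = 4 poor respondents.
So at least 6 − 4 = 2 must be lifted.

2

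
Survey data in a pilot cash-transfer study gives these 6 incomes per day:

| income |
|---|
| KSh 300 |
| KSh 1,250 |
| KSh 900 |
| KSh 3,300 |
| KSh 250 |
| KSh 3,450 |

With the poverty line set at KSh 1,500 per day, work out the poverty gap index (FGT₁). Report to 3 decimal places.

0.367

Below the line: KSh 250, KSh 300, KSh 900, KSh 1,250 (q = 4 of N = 6).
Shortfall ratios: (1500−250)/1500 = 0.8333; (1500−300)/1500 = 0.8000; (1500−900)/1500 = 0.4000; (1500−1250)/1500 = 0.1667.
Sum of shortfalls = 2.200000; P₁ averages over all N: 2.200000 / 6 = 0.367.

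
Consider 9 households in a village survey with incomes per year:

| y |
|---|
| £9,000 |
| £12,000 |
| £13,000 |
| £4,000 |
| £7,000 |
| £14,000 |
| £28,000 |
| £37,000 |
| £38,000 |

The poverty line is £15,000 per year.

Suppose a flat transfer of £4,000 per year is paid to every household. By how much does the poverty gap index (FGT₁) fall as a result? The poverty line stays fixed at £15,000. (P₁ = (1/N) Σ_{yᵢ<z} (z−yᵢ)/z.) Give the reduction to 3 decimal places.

0.133

Before: below the line — £4,000, £7,000, £9,000, £12,000, £13,000, £14,000; poverty gap index (FGT₁) = 0.22963.
After the £4,000 transfer: below the line — £8,000, £11,000, £13,000; poverty gap index (FGT₁) = 0.09630.
Reduction = 0.22963 − 0.09630 = 0.133.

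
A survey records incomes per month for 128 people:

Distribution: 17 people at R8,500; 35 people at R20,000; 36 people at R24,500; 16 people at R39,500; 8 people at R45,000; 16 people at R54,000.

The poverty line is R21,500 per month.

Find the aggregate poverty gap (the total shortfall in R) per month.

R273,500

Below the line: 17×R8,500, 35×R20,000 (q = 52 of N = 128).
Individual gaps: 17×(21500−8500) = 221000; 35×(21500−20000) = 52500.
Aggregate gap = R273,500.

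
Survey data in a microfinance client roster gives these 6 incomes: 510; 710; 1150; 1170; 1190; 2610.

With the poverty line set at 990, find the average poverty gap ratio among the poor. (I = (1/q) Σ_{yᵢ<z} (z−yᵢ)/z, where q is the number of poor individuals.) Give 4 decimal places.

0.3838

Below the line: 510, 710 (q = 2 of N = 6).
Relative gaps: 0.4848, 0.2828; sum = 0.767677.
The income-gap ratio divides by q (the poor only): 0.767677 / 2 = 0.3838.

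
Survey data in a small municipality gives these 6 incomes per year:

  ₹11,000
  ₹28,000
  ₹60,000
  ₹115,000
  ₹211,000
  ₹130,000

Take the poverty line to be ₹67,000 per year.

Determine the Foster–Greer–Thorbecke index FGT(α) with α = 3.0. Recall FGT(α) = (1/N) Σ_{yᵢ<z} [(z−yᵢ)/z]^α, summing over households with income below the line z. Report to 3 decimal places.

0.130

Below z: ₹11,000, ₹28,000, ₹60,000 (q = 3 of N = 6).
Shortfall ratios: (67000−11000)/67000 = 0.8358; (67000−28000)/67000 = 0.5821; (67000−60000)/67000 = 0.1045.
Raised to α = 3.0: 0.58390; 0.19723; 0.00114.
Sum = 0.782270; FGT(3.0) = 0.782270 / 6 = 0.130.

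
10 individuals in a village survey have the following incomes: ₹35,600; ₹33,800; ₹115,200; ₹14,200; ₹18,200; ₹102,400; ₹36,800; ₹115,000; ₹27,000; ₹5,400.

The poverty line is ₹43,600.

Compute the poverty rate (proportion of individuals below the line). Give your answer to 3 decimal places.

7 of the 10 individuals have income below ₹43,600.
H = 7/10 = 0.700.

0.700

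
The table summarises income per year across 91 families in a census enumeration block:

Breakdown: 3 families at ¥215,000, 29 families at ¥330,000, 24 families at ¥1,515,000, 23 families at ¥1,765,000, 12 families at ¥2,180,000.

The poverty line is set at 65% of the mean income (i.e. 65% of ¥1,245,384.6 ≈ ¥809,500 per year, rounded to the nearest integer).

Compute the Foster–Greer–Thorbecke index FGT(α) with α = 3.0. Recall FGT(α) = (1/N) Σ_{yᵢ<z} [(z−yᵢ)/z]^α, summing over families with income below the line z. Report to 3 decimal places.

Poor units: 3×¥215,000, 29×¥330,000 (q = 32 of N = 91).
Gap ratios (z−y)/z: (809500−215000)/809500 = 0.7344 (×3); (809500−330000)/809500 = 0.5923 (×29).
Raised to α = 3.0: 0.39610 (×3); 0.20783 (×29).
Sum = 7.215468; FGT(3.0) = 7.215468 / 91 = 0.079.

0.079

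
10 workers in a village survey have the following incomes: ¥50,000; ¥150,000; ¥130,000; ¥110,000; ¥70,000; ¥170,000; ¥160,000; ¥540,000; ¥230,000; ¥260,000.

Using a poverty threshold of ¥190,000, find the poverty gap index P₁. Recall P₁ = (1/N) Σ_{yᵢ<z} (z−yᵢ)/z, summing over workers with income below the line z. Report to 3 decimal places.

0.258

Below z: ¥50,000, ¥70,000, ¥110,000, ¥130,000, ¥150,000, ¥160,000, ¥170,000 (q = 7 of N = 10).
Shortfall ratios: (190000−50000)/190000 = 0.7368; (190000−70000)/190000 = 0.6316; (190000−110000)/190000 = 0.4211; (190000−130000)/190000 = 0.3158; (190000−150000)/190000 = 0.2105; (190000−160000)/190000 = 0.1579; (190000−170000)/190000 = 0.1053.
Σ = 2.578947. Dividing by the full population N = 10 gives P₁ = 0.258.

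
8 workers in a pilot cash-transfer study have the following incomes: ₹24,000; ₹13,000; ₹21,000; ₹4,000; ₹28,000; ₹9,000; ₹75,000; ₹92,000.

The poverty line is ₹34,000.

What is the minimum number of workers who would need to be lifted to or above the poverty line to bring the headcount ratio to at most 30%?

6 of the 8 workers are poor, so H = 6/8 = 0.750.
A headcount ratio of at most 30% allows at most ⌊0.30 × 8⌋ = 2 poor workers.
So at least 6 − 2 = 4 must be lifted.

4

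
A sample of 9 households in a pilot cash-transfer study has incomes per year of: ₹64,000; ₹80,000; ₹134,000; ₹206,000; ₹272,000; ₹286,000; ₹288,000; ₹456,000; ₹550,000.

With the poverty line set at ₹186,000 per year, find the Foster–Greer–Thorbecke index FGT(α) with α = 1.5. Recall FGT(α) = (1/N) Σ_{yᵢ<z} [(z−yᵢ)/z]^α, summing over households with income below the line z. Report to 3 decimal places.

Below the line: ₹64,000, ₹80,000, ₹134,000 (q = 3 of N = 9).
Gap ratios (z−y)/z: (186000−64000)/186000 = 0.6559; (186000−80000)/186000 = 0.5699; (186000−134000)/186000 = 0.2796.
Raised to α = 1.5: 0.53121; 0.43022; 0.14782.
Sum = 1.109255; FGT(1.5) = 1.109255 / 9 = 0.123.

0.123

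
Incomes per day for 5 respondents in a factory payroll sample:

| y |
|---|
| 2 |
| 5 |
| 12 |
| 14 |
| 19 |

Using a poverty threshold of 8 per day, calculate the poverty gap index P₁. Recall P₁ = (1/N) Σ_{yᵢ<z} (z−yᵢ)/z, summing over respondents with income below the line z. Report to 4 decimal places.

0.2250

Below the line: 2, 5 (q = 2 of N = 5).
Shortfall ratios: (8−2)/8 = 0.7500; (8−5)/8 = 0.3750.
Σ = 1.125000. Dividing by the full population N = 5 gives P₁ = 0.2250.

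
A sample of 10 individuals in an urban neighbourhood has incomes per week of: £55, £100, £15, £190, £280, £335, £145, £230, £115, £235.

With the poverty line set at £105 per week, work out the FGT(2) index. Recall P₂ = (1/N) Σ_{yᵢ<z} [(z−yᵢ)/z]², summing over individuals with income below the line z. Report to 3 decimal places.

0.096

Below z: £15, £55, £100 (q = 3 of N = 10).
Shortfall ratios: (105−15)/105 = 0.8571; (105−55)/105 = 0.4762; (105−100)/105 = 0.0476.
Squared: 0.7347; 0.2268; 0.0023.
Sum = 0.963719; P₂ = 0.963719 / 10 = 0.096.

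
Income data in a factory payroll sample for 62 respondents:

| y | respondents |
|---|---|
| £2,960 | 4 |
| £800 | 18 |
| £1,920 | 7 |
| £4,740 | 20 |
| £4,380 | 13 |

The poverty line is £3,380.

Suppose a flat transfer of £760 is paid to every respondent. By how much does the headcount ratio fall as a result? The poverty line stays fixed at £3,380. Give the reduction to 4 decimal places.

Before: below the line — 18×£800, 7×£1,920, 4×£2,960; headcount ratio = 0.467742.
After the £760 transfer: below the line — 18×£1,560, 7×£2,680; headcount ratio = 0.403226.
Reduction = 0.467742 − 0.403226 = 0.0645.

0.0645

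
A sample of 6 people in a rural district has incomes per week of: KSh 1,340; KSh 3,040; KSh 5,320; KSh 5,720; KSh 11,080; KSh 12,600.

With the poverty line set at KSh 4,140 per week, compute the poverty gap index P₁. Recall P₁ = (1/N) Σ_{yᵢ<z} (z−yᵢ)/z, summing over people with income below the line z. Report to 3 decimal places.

0.157

Below z: KSh 1,340, KSh 3,040 (q = 2 of N = 6).
Normalized shortfalls: (4140−1340)/4140 = 0.6763; (4140−3040)/4140 = 0.2657.
Σ = 0.942029. Dividing by the full population N = 6 gives P₁ = 0.157.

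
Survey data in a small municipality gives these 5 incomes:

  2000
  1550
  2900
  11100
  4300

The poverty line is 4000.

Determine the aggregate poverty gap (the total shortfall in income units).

Below the line: 1550, 2000, 2900 (q = 3 of N = 5).
Individual gaps: 4000−1550 = 2450; 4000−2000 = 2000; 4000−2900 = 1100.
Aggregate gap = 5550.

5550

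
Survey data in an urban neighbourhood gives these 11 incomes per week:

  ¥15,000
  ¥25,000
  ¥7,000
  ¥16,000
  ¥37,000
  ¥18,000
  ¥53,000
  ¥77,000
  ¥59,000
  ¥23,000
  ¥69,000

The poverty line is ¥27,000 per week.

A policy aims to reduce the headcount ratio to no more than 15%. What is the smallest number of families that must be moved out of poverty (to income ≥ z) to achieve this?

5

Currently q = 6 of N = 11 are below the line (H = 0.545).
A headcount ratio of at most 15% allows at most ⌊0.15 × 11⌋ = 1 poor families.
So at least 6 − 1 = 5 must be lifted.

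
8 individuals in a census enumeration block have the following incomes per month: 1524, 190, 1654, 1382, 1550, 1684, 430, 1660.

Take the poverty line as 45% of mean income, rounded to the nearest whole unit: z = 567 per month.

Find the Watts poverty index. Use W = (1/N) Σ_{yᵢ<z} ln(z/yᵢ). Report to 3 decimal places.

Below the line: 190, 430 (q = 2 of N = 8).
ln(z/y) terms: ln(567/190) = 1.0933; ln(567/430) = 0.2766.
W = 1.369909 / 8 = 0.171.

0.171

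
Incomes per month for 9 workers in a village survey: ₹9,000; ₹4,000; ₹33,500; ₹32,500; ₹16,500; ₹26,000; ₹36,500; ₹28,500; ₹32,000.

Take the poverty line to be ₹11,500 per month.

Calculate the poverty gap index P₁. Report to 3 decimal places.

0.097

Poor units: ₹4,000, ₹9,000 (q = 2 of N = 9).
Relative gaps: (11500−4000)/11500 = 0.6522; (11500−9000)/11500 = 0.2174.
Sum of shortfalls = 0.869565; P₁ averages over all N: 0.869565 / 9 = 0.097.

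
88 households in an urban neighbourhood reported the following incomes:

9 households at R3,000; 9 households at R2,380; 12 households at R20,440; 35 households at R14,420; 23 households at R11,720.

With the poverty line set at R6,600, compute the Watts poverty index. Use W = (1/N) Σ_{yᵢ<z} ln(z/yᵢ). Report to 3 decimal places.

0.185

Below z: 9×R2,380, 9×R3,000 (q = 18 of N = 88).
Log shortfalls: ln(6600/2380) = 1.0200 (×9); ln(6600/3000) = 0.7885 (×9).
W = 16.275839 / 88 = 0.185.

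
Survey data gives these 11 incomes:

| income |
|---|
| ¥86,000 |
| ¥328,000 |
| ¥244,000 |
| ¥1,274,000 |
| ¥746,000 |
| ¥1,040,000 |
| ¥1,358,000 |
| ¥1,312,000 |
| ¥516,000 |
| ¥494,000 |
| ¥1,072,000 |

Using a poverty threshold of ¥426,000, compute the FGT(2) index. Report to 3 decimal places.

Poor units: ¥86,000, ¥244,000, ¥328,000 (q = 3 of N = 11).
Relative gaps: (426000−86000)/426000 = 0.7981; (426000−244000)/426000 = 0.4272; (426000−328000)/426000 = 0.2300.
Squared: 0.6370; 0.1825; 0.0529.
Sum = 0.872446; P₂ = 0.872446 / 11 = 0.079.

0.079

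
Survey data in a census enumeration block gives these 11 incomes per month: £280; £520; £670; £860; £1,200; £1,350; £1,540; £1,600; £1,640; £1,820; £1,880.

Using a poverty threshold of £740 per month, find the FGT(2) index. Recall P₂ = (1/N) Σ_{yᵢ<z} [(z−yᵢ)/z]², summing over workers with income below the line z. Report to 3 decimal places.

0.044

Below z: £280, £520, £670 (q = 3 of N = 11).
Relative gaps: (740−280)/740 = 0.6216; (740−520)/740 = 0.2973; (740−670)/740 = 0.0946.
Squared: 0.3864; 0.0884; 0.0089.
Sum = 0.483747; P₂ = 0.483747 / 11 = 0.044.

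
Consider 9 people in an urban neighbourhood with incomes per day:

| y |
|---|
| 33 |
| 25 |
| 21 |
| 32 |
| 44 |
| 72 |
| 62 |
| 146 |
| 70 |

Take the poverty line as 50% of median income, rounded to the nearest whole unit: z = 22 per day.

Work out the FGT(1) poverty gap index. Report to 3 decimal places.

Incomes under z: 21 (q = 1 of N = 9).
Relative gaps: (22−21)/22 = 0.0455.
Σ = 0.045455. Dividing by the full population N = 9 gives P₁ = 0.005.

0.005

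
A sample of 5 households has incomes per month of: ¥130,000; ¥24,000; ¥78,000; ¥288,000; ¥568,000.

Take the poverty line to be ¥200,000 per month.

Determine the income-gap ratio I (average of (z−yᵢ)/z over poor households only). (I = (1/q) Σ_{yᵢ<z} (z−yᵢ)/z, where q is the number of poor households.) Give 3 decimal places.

Poor units: ¥24,000, ¥78,000, ¥130,000 (q = 3 of N = 5).
Shortfall ratios (z−y)/z: 0.8800, 0.6100, 0.3500; sum = 1.840000.
I averages over the q = 3 poor units only: 1.840000 / 3 = 0.613.

0.613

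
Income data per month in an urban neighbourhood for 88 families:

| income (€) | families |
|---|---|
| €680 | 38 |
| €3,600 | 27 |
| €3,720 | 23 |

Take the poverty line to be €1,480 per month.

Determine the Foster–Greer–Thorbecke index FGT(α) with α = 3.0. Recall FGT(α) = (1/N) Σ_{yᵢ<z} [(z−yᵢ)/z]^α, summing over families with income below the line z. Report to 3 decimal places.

Poor units: 38×€680 (q = 38 of N = 88).
Shortfall ratios: (1480−680)/1480 = 0.5405 (×38).
Raised to α = 3.0: 0.15794 (×38).
Sum = 6.001619; FGT(3.0) = 6.001619 / 88 = 0.068.

0.068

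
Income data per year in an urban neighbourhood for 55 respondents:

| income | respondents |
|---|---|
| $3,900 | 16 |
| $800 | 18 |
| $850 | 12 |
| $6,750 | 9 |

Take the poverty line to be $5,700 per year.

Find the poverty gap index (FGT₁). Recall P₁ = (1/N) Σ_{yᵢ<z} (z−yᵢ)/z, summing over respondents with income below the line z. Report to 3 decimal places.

0.559

Incomes under z: 18×$800, 12×$850, 16×$3,900 (q = 46 of N = 55).
Relative gaps: (5700−800)/5700 = 0.8596 (×18); (5700−850)/5700 = 0.8509 (×12); (5700−3900)/5700 = 0.3158 (×16).
Sum of shortfalls = 30.736842; P₁ averages over all N: 30.736842 / 55 = 0.559.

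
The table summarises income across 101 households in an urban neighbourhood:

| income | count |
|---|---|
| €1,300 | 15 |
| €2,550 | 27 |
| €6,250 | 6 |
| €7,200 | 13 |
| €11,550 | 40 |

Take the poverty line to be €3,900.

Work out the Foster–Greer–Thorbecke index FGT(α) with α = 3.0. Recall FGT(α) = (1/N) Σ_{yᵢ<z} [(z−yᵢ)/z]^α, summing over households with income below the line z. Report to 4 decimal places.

Poor units: 15×€1,300, 27×€2,550 (q = 42 of N = 101).
Normalized shortfalls: (3900−1300)/3900 = 0.6667 (×15); (3900−2550)/3900 = 0.3462 (×27).
Raised to α = 3.0: 0.29630 (×15); 0.04148 (×27).
Sum = 5.564324; FGT(3.0) = 5.564324 / 101 = 0.0551.

0.0551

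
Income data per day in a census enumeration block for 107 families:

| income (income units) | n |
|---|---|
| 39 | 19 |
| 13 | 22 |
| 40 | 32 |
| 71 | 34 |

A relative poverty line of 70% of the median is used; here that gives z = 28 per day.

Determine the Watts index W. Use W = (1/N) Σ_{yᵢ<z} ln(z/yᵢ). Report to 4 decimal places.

Below z: 22×13 (q = 22 of N = 107).
ln(z/y) terms: ln(28/13) = 0.7673 (×22).
W = 16.879613 / 107 = 0.1578.

0.1578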